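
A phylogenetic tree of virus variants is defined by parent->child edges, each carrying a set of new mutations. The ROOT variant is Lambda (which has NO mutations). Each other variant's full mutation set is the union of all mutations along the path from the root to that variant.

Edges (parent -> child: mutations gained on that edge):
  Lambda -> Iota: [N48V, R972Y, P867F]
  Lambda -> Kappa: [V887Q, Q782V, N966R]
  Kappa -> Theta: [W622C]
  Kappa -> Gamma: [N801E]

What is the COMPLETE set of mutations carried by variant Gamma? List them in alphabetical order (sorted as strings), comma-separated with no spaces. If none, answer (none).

Answer: N801E,N966R,Q782V,V887Q

Derivation:
At Lambda: gained [] -> total []
At Kappa: gained ['V887Q', 'Q782V', 'N966R'] -> total ['N966R', 'Q782V', 'V887Q']
At Gamma: gained ['N801E'] -> total ['N801E', 'N966R', 'Q782V', 'V887Q']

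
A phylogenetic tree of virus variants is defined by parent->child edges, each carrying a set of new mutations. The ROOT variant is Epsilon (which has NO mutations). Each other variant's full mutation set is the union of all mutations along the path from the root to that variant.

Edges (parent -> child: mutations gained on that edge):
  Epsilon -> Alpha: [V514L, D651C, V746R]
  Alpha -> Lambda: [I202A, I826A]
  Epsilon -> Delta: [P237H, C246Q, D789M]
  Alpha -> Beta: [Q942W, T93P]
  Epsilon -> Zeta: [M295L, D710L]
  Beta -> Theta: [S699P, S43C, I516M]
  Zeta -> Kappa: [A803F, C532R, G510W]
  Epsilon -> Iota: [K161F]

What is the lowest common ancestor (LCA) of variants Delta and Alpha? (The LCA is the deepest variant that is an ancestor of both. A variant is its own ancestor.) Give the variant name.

Answer: Epsilon

Derivation:
Path from root to Delta: Epsilon -> Delta
  ancestors of Delta: {Epsilon, Delta}
Path from root to Alpha: Epsilon -> Alpha
  ancestors of Alpha: {Epsilon, Alpha}
Common ancestors: {Epsilon}
Walk up from Alpha: Alpha (not in ancestors of Delta), Epsilon (in ancestors of Delta)
Deepest common ancestor (LCA) = Epsilon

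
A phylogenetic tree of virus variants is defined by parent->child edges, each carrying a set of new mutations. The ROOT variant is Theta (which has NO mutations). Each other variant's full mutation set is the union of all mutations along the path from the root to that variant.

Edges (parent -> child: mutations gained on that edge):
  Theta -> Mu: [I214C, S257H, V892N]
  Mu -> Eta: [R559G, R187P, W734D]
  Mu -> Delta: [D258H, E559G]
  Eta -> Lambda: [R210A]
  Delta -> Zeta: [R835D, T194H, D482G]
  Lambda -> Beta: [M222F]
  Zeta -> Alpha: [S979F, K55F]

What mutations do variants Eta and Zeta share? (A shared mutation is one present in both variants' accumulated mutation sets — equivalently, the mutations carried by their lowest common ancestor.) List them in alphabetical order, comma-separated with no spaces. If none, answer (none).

Accumulating mutations along path to Eta:
  At Theta: gained [] -> total []
  At Mu: gained ['I214C', 'S257H', 'V892N'] -> total ['I214C', 'S257H', 'V892N']
  At Eta: gained ['R559G', 'R187P', 'W734D'] -> total ['I214C', 'R187P', 'R559G', 'S257H', 'V892N', 'W734D']
Mutations(Eta) = ['I214C', 'R187P', 'R559G', 'S257H', 'V892N', 'W734D']
Accumulating mutations along path to Zeta:
  At Theta: gained [] -> total []
  At Mu: gained ['I214C', 'S257H', 'V892N'] -> total ['I214C', 'S257H', 'V892N']
  At Delta: gained ['D258H', 'E559G'] -> total ['D258H', 'E559G', 'I214C', 'S257H', 'V892N']
  At Zeta: gained ['R835D', 'T194H', 'D482G'] -> total ['D258H', 'D482G', 'E559G', 'I214C', 'R835D', 'S257H', 'T194H', 'V892N']
Mutations(Zeta) = ['D258H', 'D482G', 'E559G', 'I214C', 'R835D', 'S257H', 'T194H', 'V892N']
Intersection: ['I214C', 'R187P', 'R559G', 'S257H', 'V892N', 'W734D'] ∩ ['D258H', 'D482G', 'E559G', 'I214C', 'R835D', 'S257H', 'T194H', 'V892N'] = ['I214C', 'S257H', 'V892N']

Answer: I214C,S257H,V892N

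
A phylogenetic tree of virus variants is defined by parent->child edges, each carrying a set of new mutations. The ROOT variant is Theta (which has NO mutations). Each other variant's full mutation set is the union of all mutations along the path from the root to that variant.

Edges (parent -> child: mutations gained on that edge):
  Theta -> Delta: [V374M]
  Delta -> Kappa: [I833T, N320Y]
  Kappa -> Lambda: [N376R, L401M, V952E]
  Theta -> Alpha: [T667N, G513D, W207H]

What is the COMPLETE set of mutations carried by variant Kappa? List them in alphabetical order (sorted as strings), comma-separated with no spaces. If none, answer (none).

At Theta: gained [] -> total []
At Delta: gained ['V374M'] -> total ['V374M']
At Kappa: gained ['I833T', 'N320Y'] -> total ['I833T', 'N320Y', 'V374M']

Answer: I833T,N320Y,V374M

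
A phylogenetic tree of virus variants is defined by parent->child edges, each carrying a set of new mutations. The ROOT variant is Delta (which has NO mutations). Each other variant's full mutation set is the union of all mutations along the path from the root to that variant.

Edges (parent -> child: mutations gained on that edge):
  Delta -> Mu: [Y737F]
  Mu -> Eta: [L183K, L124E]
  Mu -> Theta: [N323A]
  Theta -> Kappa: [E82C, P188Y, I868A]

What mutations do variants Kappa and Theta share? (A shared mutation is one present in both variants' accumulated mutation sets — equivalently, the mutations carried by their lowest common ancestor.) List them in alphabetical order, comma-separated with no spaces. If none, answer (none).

Accumulating mutations along path to Kappa:
  At Delta: gained [] -> total []
  At Mu: gained ['Y737F'] -> total ['Y737F']
  At Theta: gained ['N323A'] -> total ['N323A', 'Y737F']
  At Kappa: gained ['E82C', 'P188Y', 'I868A'] -> total ['E82C', 'I868A', 'N323A', 'P188Y', 'Y737F']
Mutations(Kappa) = ['E82C', 'I868A', 'N323A', 'P188Y', 'Y737F']
Accumulating mutations along path to Theta:
  At Delta: gained [] -> total []
  At Mu: gained ['Y737F'] -> total ['Y737F']
  At Theta: gained ['N323A'] -> total ['N323A', 'Y737F']
Mutations(Theta) = ['N323A', 'Y737F']
Intersection: ['E82C', 'I868A', 'N323A', 'P188Y', 'Y737F'] ∩ ['N323A', 'Y737F'] = ['N323A', 'Y737F']

Answer: N323A,Y737F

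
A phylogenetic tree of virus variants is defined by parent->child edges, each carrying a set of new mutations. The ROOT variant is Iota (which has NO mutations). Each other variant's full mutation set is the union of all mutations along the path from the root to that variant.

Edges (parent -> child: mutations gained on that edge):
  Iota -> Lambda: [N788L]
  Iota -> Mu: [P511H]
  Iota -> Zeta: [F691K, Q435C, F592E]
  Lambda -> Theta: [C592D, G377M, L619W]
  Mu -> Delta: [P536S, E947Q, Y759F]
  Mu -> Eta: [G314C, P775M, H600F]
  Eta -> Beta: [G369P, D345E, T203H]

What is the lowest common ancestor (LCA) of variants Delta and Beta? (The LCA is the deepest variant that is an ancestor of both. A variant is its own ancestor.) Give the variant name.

Path from root to Delta: Iota -> Mu -> Delta
  ancestors of Delta: {Iota, Mu, Delta}
Path from root to Beta: Iota -> Mu -> Eta -> Beta
  ancestors of Beta: {Iota, Mu, Eta, Beta}
Common ancestors: {Iota, Mu}
Walk up from Beta: Beta (not in ancestors of Delta), Eta (not in ancestors of Delta), Mu (in ancestors of Delta), Iota (in ancestors of Delta)
Deepest common ancestor (LCA) = Mu

Answer: Mu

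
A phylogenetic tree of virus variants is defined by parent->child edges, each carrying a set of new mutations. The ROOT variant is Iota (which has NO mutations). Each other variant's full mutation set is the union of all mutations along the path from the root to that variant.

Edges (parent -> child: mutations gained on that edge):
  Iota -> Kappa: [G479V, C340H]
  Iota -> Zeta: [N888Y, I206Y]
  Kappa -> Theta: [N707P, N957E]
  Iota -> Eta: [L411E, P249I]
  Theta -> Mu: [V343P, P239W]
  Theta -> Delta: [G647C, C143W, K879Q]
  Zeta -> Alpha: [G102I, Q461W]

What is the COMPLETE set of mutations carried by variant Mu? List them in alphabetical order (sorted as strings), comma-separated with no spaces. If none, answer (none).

Answer: C340H,G479V,N707P,N957E,P239W,V343P

Derivation:
At Iota: gained [] -> total []
At Kappa: gained ['G479V', 'C340H'] -> total ['C340H', 'G479V']
At Theta: gained ['N707P', 'N957E'] -> total ['C340H', 'G479V', 'N707P', 'N957E']
At Mu: gained ['V343P', 'P239W'] -> total ['C340H', 'G479V', 'N707P', 'N957E', 'P239W', 'V343P']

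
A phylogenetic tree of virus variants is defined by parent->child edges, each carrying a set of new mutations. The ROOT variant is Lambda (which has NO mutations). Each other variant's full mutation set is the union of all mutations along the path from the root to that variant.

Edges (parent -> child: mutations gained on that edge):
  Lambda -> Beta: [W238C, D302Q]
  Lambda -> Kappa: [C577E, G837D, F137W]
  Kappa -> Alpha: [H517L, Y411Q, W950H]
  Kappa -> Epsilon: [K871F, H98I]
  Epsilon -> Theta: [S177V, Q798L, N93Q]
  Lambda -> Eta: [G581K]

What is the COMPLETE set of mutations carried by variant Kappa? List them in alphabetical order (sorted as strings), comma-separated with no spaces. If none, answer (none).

Answer: C577E,F137W,G837D

Derivation:
At Lambda: gained [] -> total []
At Kappa: gained ['C577E', 'G837D', 'F137W'] -> total ['C577E', 'F137W', 'G837D']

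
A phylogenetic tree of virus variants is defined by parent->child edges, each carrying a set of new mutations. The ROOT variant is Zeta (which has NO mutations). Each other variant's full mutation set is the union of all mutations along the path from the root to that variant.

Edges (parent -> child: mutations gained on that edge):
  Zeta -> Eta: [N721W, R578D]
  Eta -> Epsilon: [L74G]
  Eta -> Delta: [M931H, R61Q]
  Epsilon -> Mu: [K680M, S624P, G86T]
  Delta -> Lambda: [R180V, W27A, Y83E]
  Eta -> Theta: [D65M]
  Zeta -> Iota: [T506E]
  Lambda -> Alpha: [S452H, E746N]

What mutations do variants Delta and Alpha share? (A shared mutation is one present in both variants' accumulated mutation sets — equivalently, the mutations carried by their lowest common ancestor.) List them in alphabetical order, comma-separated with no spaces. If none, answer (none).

Accumulating mutations along path to Delta:
  At Zeta: gained [] -> total []
  At Eta: gained ['N721W', 'R578D'] -> total ['N721W', 'R578D']
  At Delta: gained ['M931H', 'R61Q'] -> total ['M931H', 'N721W', 'R578D', 'R61Q']
Mutations(Delta) = ['M931H', 'N721W', 'R578D', 'R61Q']
Accumulating mutations along path to Alpha:
  At Zeta: gained [] -> total []
  At Eta: gained ['N721W', 'R578D'] -> total ['N721W', 'R578D']
  At Delta: gained ['M931H', 'R61Q'] -> total ['M931H', 'N721W', 'R578D', 'R61Q']
  At Lambda: gained ['R180V', 'W27A', 'Y83E'] -> total ['M931H', 'N721W', 'R180V', 'R578D', 'R61Q', 'W27A', 'Y83E']
  At Alpha: gained ['S452H', 'E746N'] -> total ['E746N', 'M931H', 'N721W', 'R180V', 'R578D', 'R61Q', 'S452H', 'W27A', 'Y83E']
Mutations(Alpha) = ['E746N', 'M931H', 'N721W', 'R180V', 'R578D', 'R61Q', 'S452H', 'W27A', 'Y83E']
Intersection: ['M931H', 'N721W', 'R578D', 'R61Q'] ∩ ['E746N', 'M931H', 'N721W', 'R180V', 'R578D', 'R61Q', 'S452H', 'W27A', 'Y83E'] = ['M931H', 'N721W', 'R578D', 'R61Q']

Answer: M931H,N721W,R578D,R61Q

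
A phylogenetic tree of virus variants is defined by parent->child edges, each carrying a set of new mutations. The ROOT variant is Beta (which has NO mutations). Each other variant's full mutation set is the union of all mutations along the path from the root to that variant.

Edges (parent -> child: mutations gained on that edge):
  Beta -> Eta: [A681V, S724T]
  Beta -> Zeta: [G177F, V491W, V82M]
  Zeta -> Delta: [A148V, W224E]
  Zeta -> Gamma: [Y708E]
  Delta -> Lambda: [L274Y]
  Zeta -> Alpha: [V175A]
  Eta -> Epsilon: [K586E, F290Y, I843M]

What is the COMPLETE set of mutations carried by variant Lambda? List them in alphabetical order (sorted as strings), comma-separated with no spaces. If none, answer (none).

Answer: A148V,G177F,L274Y,V491W,V82M,W224E

Derivation:
At Beta: gained [] -> total []
At Zeta: gained ['G177F', 'V491W', 'V82M'] -> total ['G177F', 'V491W', 'V82M']
At Delta: gained ['A148V', 'W224E'] -> total ['A148V', 'G177F', 'V491W', 'V82M', 'W224E']
At Lambda: gained ['L274Y'] -> total ['A148V', 'G177F', 'L274Y', 'V491W', 'V82M', 'W224E']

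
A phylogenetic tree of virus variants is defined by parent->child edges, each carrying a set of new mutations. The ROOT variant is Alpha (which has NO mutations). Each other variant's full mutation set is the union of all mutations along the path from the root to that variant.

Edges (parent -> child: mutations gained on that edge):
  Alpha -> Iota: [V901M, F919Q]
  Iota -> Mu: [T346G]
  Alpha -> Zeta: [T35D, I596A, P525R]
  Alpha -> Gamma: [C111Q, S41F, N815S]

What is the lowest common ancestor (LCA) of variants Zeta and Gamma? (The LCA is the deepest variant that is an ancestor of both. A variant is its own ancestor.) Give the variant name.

Path from root to Zeta: Alpha -> Zeta
  ancestors of Zeta: {Alpha, Zeta}
Path from root to Gamma: Alpha -> Gamma
  ancestors of Gamma: {Alpha, Gamma}
Common ancestors: {Alpha}
Walk up from Gamma: Gamma (not in ancestors of Zeta), Alpha (in ancestors of Zeta)
Deepest common ancestor (LCA) = Alpha

Answer: Alpha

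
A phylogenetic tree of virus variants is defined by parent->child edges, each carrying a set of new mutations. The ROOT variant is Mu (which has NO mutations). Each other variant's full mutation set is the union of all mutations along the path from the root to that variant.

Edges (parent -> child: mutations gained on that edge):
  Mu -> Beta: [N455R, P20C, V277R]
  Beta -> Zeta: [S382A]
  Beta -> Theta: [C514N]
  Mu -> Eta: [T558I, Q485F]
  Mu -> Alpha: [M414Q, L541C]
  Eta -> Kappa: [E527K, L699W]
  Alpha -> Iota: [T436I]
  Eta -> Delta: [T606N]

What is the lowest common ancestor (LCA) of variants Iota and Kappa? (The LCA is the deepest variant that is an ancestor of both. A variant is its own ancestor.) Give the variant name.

Answer: Mu

Derivation:
Path from root to Iota: Mu -> Alpha -> Iota
  ancestors of Iota: {Mu, Alpha, Iota}
Path from root to Kappa: Mu -> Eta -> Kappa
  ancestors of Kappa: {Mu, Eta, Kappa}
Common ancestors: {Mu}
Walk up from Kappa: Kappa (not in ancestors of Iota), Eta (not in ancestors of Iota), Mu (in ancestors of Iota)
Deepest common ancestor (LCA) = Mu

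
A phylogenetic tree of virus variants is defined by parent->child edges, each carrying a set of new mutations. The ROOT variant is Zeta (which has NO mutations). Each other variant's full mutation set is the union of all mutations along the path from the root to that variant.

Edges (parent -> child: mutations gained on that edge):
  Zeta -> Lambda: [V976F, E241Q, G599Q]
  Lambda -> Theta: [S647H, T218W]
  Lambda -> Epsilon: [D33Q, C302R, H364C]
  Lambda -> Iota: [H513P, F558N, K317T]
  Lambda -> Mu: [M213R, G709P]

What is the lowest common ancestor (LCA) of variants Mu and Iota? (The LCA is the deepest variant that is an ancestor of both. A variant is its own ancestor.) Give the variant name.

Path from root to Mu: Zeta -> Lambda -> Mu
  ancestors of Mu: {Zeta, Lambda, Mu}
Path from root to Iota: Zeta -> Lambda -> Iota
  ancestors of Iota: {Zeta, Lambda, Iota}
Common ancestors: {Zeta, Lambda}
Walk up from Iota: Iota (not in ancestors of Mu), Lambda (in ancestors of Mu), Zeta (in ancestors of Mu)
Deepest common ancestor (LCA) = Lambda

Answer: Lambda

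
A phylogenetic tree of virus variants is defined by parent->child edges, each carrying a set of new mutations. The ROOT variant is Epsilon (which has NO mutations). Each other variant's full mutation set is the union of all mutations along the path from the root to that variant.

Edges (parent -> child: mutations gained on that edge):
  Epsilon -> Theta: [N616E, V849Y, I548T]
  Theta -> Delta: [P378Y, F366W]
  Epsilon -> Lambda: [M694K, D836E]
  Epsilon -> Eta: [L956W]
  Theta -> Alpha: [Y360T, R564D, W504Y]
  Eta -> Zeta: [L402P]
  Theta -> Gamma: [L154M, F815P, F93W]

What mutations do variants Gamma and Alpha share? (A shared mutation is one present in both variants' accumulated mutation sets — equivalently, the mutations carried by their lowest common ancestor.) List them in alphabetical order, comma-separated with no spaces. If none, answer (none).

Accumulating mutations along path to Gamma:
  At Epsilon: gained [] -> total []
  At Theta: gained ['N616E', 'V849Y', 'I548T'] -> total ['I548T', 'N616E', 'V849Y']
  At Gamma: gained ['L154M', 'F815P', 'F93W'] -> total ['F815P', 'F93W', 'I548T', 'L154M', 'N616E', 'V849Y']
Mutations(Gamma) = ['F815P', 'F93W', 'I548T', 'L154M', 'N616E', 'V849Y']
Accumulating mutations along path to Alpha:
  At Epsilon: gained [] -> total []
  At Theta: gained ['N616E', 'V849Y', 'I548T'] -> total ['I548T', 'N616E', 'V849Y']
  At Alpha: gained ['Y360T', 'R564D', 'W504Y'] -> total ['I548T', 'N616E', 'R564D', 'V849Y', 'W504Y', 'Y360T']
Mutations(Alpha) = ['I548T', 'N616E', 'R564D', 'V849Y', 'W504Y', 'Y360T']
Intersection: ['F815P', 'F93W', 'I548T', 'L154M', 'N616E', 'V849Y'] ∩ ['I548T', 'N616E', 'R564D', 'V849Y', 'W504Y', 'Y360T'] = ['I548T', 'N616E', 'V849Y']

Answer: I548T,N616E,V849Y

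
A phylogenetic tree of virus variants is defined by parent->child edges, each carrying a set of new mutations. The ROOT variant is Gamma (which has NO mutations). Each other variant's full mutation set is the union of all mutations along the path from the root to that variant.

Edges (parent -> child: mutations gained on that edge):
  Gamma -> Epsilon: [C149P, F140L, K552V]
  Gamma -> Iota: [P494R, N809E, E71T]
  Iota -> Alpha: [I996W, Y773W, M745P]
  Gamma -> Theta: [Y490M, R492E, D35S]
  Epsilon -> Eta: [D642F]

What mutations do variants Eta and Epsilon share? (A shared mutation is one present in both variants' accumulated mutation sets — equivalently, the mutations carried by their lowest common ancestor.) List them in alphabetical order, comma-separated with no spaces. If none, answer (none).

Answer: C149P,F140L,K552V

Derivation:
Accumulating mutations along path to Eta:
  At Gamma: gained [] -> total []
  At Epsilon: gained ['C149P', 'F140L', 'K552V'] -> total ['C149P', 'F140L', 'K552V']
  At Eta: gained ['D642F'] -> total ['C149P', 'D642F', 'F140L', 'K552V']
Mutations(Eta) = ['C149P', 'D642F', 'F140L', 'K552V']
Accumulating mutations along path to Epsilon:
  At Gamma: gained [] -> total []
  At Epsilon: gained ['C149P', 'F140L', 'K552V'] -> total ['C149P', 'F140L', 'K552V']
Mutations(Epsilon) = ['C149P', 'F140L', 'K552V']
Intersection: ['C149P', 'D642F', 'F140L', 'K552V'] ∩ ['C149P', 'F140L', 'K552V'] = ['C149P', 'F140L', 'K552V']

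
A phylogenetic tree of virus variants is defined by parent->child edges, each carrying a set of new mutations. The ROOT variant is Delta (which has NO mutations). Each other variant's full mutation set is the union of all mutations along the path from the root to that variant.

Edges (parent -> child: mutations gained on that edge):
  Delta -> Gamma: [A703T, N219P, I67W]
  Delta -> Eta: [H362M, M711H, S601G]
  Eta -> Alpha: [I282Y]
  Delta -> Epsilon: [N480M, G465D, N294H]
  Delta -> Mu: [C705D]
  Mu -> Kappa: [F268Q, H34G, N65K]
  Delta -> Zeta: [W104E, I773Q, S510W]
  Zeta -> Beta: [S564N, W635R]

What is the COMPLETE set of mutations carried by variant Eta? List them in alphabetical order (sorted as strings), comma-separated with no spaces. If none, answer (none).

Answer: H362M,M711H,S601G

Derivation:
At Delta: gained [] -> total []
At Eta: gained ['H362M', 'M711H', 'S601G'] -> total ['H362M', 'M711H', 'S601G']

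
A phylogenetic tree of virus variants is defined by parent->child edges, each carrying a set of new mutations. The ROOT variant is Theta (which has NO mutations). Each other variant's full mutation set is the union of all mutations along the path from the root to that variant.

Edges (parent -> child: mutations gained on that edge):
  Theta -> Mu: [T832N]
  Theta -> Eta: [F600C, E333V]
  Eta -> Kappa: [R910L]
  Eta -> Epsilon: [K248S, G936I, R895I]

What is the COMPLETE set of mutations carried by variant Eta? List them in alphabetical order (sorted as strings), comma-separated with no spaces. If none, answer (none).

Answer: E333V,F600C

Derivation:
At Theta: gained [] -> total []
At Eta: gained ['F600C', 'E333V'] -> total ['E333V', 'F600C']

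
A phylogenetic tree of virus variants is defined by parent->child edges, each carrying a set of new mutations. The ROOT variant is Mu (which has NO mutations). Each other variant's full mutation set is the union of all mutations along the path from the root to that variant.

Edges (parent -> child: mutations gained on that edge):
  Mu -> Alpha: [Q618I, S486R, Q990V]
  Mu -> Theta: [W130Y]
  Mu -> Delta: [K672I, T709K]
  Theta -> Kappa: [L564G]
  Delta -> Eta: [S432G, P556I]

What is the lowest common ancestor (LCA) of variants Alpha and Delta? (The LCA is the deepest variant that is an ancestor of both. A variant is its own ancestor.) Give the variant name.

Path from root to Alpha: Mu -> Alpha
  ancestors of Alpha: {Mu, Alpha}
Path from root to Delta: Mu -> Delta
  ancestors of Delta: {Mu, Delta}
Common ancestors: {Mu}
Walk up from Delta: Delta (not in ancestors of Alpha), Mu (in ancestors of Alpha)
Deepest common ancestor (LCA) = Mu

Answer: Mu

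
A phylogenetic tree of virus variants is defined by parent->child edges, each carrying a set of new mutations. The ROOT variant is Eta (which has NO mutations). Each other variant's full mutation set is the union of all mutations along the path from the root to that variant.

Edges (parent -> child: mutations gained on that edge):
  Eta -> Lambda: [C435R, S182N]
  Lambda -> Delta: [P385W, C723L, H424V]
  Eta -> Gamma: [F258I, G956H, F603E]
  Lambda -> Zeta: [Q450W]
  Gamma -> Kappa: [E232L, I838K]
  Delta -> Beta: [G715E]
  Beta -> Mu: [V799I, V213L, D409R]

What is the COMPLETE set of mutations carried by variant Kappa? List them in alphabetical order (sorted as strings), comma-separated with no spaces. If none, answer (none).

Answer: E232L,F258I,F603E,G956H,I838K

Derivation:
At Eta: gained [] -> total []
At Gamma: gained ['F258I', 'G956H', 'F603E'] -> total ['F258I', 'F603E', 'G956H']
At Kappa: gained ['E232L', 'I838K'] -> total ['E232L', 'F258I', 'F603E', 'G956H', 'I838K']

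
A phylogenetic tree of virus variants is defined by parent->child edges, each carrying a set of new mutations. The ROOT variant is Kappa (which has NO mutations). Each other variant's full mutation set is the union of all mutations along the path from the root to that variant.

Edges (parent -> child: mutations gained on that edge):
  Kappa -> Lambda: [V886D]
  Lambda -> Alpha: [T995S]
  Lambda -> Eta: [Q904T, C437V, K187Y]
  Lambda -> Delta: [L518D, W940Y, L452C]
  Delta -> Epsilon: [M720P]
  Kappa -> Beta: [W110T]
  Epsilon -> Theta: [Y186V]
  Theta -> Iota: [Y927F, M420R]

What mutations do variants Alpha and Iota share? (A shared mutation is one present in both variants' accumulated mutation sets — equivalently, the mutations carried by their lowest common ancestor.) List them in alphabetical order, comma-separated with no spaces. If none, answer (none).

Accumulating mutations along path to Alpha:
  At Kappa: gained [] -> total []
  At Lambda: gained ['V886D'] -> total ['V886D']
  At Alpha: gained ['T995S'] -> total ['T995S', 'V886D']
Mutations(Alpha) = ['T995S', 'V886D']
Accumulating mutations along path to Iota:
  At Kappa: gained [] -> total []
  At Lambda: gained ['V886D'] -> total ['V886D']
  At Delta: gained ['L518D', 'W940Y', 'L452C'] -> total ['L452C', 'L518D', 'V886D', 'W940Y']
  At Epsilon: gained ['M720P'] -> total ['L452C', 'L518D', 'M720P', 'V886D', 'W940Y']
  At Theta: gained ['Y186V'] -> total ['L452C', 'L518D', 'M720P', 'V886D', 'W940Y', 'Y186V']
  At Iota: gained ['Y927F', 'M420R'] -> total ['L452C', 'L518D', 'M420R', 'M720P', 'V886D', 'W940Y', 'Y186V', 'Y927F']
Mutations(Iota) = ['L452C', 'L518D', 'M420R', 'M720P', 'V886D', 'W940Y', 'Y186V', 'Y927F']
Intersection: ['T995S', 'V886D'] ∩ ['L452C', 'L518D', 'M420R', 'M720P', 'V886D', 'W940Y', 'Y186V', 'Y927F'] = ['V886D']

Answer: V886D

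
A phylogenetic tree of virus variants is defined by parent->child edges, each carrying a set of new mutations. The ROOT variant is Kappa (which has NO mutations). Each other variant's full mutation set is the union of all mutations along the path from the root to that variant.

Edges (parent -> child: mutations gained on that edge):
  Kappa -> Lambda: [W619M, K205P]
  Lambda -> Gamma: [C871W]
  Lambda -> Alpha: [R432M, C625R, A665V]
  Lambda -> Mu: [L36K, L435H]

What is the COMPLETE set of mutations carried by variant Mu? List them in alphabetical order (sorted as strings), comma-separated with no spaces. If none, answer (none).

Answer: K205P,L36K,L435H,W619M

Derivation:
At Kappa: gained [] -> total []
At Lambda: gained ['W619M', 'K205P'] -> total ['K205P', 'W619M']
At Mu: gained ['L36K', 'L435H'] -> total ['K205P', 'L36K', 'L435H', 'W619M']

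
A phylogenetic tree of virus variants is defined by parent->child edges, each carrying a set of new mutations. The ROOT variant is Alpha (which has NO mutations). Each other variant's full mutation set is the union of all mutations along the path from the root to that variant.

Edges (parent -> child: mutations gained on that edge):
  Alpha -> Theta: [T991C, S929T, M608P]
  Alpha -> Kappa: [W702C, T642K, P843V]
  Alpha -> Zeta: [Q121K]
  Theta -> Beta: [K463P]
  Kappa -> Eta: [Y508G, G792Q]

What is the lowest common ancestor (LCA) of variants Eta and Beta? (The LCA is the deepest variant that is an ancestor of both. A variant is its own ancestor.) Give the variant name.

Path from root to Eta: Alpha -> Kappa -> Eta
  ancestors of Eta: {Alpha, Kappa, Eta}
Path from root to Beta: Alpha -> Theta -> Beta
  ancestors of Beta: {Alpha, Theta, Beta}
Common ancestors: {Alpha}
Walk up from Beta: Beta (not in ancestors of Eta), Theta (not in ancestors of Eta), Alpha (in ancestors of Eta)
Deepest common ancestor (LCA) = Alpha

Answer: Alpha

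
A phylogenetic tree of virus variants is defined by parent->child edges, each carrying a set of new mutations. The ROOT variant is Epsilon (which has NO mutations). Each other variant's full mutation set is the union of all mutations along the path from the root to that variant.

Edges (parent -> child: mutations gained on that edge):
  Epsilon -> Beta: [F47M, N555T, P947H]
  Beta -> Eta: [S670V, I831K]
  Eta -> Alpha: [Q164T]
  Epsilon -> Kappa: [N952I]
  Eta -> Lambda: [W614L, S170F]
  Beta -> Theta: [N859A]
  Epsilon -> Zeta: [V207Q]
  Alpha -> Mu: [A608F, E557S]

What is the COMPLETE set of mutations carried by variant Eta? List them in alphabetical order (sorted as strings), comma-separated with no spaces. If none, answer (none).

At Epsilon: gained [] -> total []
At Beta: gained ['F47M', 'N555T', 'P947H'] -> total ['F47M', 'N555T', 'P947H']
At Eta: gained ['S670V', 'I831K'] -> total ['F47M', 'I831K', 'N555T', 'P947H', 'S670V']

Answer: F47M,I831K,N555T,P947H,S670V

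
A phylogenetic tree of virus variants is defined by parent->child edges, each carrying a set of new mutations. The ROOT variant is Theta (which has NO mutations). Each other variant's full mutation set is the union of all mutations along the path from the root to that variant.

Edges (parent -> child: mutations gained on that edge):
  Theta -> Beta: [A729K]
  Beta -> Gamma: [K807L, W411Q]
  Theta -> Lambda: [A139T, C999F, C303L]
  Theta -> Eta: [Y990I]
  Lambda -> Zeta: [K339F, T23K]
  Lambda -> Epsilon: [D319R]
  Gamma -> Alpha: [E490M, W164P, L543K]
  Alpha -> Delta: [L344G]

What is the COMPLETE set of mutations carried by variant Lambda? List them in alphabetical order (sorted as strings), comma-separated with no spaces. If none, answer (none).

Answer: A139T,C303L,C999F

Derivation:
At Theta: gained [] -> total []
At Lambda: gained ['A139T', 'C999F', 'C303L'] -> total ['A139T', 'C303L', 'C999F']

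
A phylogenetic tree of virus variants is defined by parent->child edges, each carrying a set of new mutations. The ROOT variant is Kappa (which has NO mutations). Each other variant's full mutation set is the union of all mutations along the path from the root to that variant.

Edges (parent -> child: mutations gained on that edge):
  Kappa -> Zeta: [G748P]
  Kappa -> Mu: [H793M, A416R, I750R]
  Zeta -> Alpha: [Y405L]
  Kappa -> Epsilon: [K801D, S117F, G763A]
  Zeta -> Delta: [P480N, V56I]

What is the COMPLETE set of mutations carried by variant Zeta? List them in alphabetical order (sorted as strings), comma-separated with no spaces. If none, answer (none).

Answer: G748P

Derivation:
At Kappa: gained [] -> total []
At Zeta: gained ['G748P'] -> total ['G748P']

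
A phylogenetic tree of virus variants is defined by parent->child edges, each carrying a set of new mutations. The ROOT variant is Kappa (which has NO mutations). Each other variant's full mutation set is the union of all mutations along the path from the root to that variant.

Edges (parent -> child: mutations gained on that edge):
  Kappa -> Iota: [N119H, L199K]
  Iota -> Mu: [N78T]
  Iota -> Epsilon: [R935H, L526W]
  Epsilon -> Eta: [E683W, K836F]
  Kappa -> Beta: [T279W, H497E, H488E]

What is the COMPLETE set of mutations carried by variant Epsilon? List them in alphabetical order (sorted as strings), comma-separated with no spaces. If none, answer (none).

Answer: L199K,L526W,N119H,R935H

Derivation:
At Kappa: gained [] -> total []
At Iota: gained ['N119H', 'L199K'] -> total ['L199K', 'N119H']
At Epsilon: gained ['R935H', 'L526W'] -> total ['L199K', 'L526W', 'N119H', 'R935H']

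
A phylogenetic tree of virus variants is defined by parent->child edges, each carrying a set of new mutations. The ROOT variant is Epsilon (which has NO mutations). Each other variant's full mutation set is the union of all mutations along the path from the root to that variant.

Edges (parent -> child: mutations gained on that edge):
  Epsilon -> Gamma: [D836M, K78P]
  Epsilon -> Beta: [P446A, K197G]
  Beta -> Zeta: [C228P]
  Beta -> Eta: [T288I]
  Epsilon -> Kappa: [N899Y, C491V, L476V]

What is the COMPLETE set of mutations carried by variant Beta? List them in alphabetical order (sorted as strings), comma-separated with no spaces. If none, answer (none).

Answer: K197G,P446A

Derivation:
At Epsilon: gained [] -> total []
At Beta: gained ['P446A', 'K197G'] -> total ['K197G', 'P446A']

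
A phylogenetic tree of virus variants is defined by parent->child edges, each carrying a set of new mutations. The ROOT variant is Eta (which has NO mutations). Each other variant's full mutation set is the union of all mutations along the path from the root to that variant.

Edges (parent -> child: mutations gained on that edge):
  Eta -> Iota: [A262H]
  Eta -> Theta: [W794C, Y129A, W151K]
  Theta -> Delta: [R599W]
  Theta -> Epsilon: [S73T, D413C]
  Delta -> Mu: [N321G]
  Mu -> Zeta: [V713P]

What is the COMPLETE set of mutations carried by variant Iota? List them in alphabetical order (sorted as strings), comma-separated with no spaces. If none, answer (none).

At Eta: gained [] -> total []
At Iota: gained ['A262H'] -> total ['A262H']

Answer: A262H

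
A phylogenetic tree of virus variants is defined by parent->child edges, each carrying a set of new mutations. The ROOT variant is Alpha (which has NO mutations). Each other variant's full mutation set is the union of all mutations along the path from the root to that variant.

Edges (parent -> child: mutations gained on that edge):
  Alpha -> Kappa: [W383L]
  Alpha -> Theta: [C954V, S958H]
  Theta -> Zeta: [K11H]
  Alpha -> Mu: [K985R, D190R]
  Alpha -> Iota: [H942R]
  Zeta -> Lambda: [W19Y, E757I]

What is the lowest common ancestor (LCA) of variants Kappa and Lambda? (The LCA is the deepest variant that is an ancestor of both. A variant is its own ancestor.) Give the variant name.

Answer: Alpha

Derivation:
Path from root to Kappa: Alpha -> Kappa
  ancestors of Kappa: {Alpha, Kappa}
Path from root to Lambda: Alpha -> Theta -> Zeta -> Lambda
  ancestors of Lambda: {Alpha, Theta, Zeta, Lambda}
Common ancestors: {Alpha}
Walk up from Lambda: Lambda (not in ancestors of Kappa), Zeta (not in ancestors of Kappa), Theta (not in ancestors of Kappa), Alpha (in ancestors of Kappa)
Deepest common ancestor (LCA) = Alpha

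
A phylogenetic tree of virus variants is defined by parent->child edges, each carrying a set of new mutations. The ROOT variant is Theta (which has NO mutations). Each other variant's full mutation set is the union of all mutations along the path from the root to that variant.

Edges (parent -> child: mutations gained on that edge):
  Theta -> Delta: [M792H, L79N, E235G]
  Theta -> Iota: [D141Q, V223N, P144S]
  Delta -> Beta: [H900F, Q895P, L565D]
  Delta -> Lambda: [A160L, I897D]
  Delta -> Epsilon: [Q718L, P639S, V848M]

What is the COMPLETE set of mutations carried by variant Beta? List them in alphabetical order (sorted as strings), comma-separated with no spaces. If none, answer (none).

Answer: E235G,H900F,L565D,L79N,M792H,Q895P

Derivation:
At Theta: gained [] -> total []
At Delta: gained ['M792H', 'L79N', 'E235G'] -> total ['E235G', 'L79N', 'M792H']
At Beta: gained ['H900F', 'Q895P', 'L565D'] -> total ['E235G', 'H900F', 'L565D', 'L79N', 'M792H', 'Q895P']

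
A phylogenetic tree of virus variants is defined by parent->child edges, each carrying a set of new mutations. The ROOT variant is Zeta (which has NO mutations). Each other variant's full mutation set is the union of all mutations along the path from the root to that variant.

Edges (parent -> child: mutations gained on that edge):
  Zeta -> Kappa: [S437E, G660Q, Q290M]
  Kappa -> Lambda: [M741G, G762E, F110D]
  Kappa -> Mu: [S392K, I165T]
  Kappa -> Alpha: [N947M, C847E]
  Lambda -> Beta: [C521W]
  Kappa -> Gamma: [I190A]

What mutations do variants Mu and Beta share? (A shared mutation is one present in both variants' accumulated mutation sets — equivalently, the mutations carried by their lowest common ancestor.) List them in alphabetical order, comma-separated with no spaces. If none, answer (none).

Accumulating mutations along path to Mu:
  At Zeta: gained [] -> total []
  At Kappa: gained ['S437E', 'G660Q', 'Q290M'] -> total ['G660Q', 'Q290M', 'S437E']
  At Mu: gained ['S392K', 'I165T'] -> total ['G660Q', 'I165T', 'Q290M', 'S392K', 'S437E']
Mutations(Mu) = ['G660Q', 'I165T', 'Q290M', 'S392K', 'S437E']
Accumulating mutations along path to Beta:
  At Zeta: gained [] -> total []
  At Kappa: gained ['S437E', 'G660Q', 'Q290M'] -> total ['G660Q', 'Q290M', 'S437E']
  At Lambda: gained ['M741G', 'G762E', 'F110D'] -> total ['F110D', 'G660Q', 'G762E', 'M741G', 'Q290M', 'S437E']
  At Beta: gained ['C521W'] -> total ['C521W', 'F110D', 'G660Q', 'G762E', 'M741G', 'Q290M', 'S437E']
Mutations(Beta) = ['C521W', 'F110D', 'G660Q', 'G762E', 'M741G', 'Q290M', 'S437E']
Intersection: ['G660Q', 'I165T', 'Q290M', 'S392K', 'S437E'] ∩ ['C521W', 'F110D', 'G660Q', 'G762E', 'M741G', 'Q290M', 'S437E'] = ['G660Q', 'Q290M', 'S437E']

Answer: G660Q,Q290M,S437E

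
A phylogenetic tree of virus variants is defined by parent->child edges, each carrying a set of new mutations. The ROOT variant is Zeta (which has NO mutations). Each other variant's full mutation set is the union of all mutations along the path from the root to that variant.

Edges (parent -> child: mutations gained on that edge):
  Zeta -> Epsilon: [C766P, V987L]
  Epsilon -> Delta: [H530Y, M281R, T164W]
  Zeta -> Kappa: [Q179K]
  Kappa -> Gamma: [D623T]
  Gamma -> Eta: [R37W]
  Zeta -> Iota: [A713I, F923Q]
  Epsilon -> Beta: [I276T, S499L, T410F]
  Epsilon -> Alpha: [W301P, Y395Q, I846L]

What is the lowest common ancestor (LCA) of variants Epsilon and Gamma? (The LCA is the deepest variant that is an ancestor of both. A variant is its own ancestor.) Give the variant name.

Answer: Zeta

Derivation:
Path from root to Epsilon: Zeta -> Epsilon
  ancestors of Epsilon: {Zeta, Epsilon}
Path from root to Gamma: Zeta -> Kappa -> Gamma
  ancestors of Gamma: {Zeta, Kappa, Gamma}
Common ancestors: {Zeta}
Walk up from Gamma: Gamma (not in ancestors of Epsilon), Kappa (not in ancestors of Epsilon), Zeta (in ancestors of Epsilon)
Deepest common ancestor (LCA) = Zeta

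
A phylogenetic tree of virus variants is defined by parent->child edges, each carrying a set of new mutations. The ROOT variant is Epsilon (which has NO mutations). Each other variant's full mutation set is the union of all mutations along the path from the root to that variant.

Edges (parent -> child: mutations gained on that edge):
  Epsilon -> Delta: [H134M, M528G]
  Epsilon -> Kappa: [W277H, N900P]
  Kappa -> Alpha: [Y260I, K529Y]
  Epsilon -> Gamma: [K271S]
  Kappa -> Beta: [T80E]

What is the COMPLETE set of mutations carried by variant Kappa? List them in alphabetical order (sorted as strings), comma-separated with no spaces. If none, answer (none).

At Epsilon: gained [] -> total []
At Kappa: gained ['W277H', 'N900P'] -> total ['N900P', 'W277H']

Answer: N900P,W277H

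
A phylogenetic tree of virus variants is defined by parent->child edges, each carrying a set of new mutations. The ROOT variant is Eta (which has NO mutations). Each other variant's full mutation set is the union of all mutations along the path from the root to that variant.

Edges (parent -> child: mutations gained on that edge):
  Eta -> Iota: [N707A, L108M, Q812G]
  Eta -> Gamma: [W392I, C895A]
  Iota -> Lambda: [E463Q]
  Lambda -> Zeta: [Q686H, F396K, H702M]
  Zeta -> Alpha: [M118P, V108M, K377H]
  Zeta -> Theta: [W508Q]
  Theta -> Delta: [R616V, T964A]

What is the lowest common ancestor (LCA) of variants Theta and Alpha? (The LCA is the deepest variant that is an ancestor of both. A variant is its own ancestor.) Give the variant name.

Answer: Zeta

Derivation:
Path from root to Theta: Eta -> Iota -> Lambda -> Zeta -> Theta
  ancestors of Theta: {Eta, Iota, Lambda, Zeta, Theta}
Path from root to Alpha: Eta -> Iota -> Lambda -> Zeta -> Alpha
  ancestors of Alpha: {Eta, Iota, Lambda, Zeta, Alpha}
Common ancestors: {Eta, Iota, Lambda, Zeta}
Walk up from Alpha: Alpha (not in ancestors of Theta), Zeta (in ancestors of Theta), Lambda (in ancestors of Theta), Iota (in ancestors of Theta), Eta (in ancestors of Theta)
Deepest common ancestor (LCA) = Zeta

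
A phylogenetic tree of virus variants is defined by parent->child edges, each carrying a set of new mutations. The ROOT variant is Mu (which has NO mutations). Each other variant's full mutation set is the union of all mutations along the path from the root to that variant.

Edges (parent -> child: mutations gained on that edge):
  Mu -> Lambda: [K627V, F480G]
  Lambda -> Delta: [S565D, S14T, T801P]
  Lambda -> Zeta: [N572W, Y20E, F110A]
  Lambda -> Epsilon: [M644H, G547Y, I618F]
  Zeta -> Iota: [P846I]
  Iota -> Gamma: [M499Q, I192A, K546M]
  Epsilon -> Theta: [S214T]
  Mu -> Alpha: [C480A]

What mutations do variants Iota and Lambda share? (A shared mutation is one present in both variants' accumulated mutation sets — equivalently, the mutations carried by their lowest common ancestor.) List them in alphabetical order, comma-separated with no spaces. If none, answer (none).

Accumulating mutations along path to Iota:
  At Mu: gained [] -> total []
  At Lambda: gained ['K627V', 'F480G'] -> total ['F480G', 'K627V']
  At Zeta: gained ['N572W', 'Y20E', 'F110A'] -> total ['F110A', 'F480G', 'K627V', 'N572W', 'Y20E']
  At Iota: gained ['P846I'] -> total ['F110A', 'F480G', 'K627V', 'N572W', 'P846I', 'Y20E']
Mutations(Iota) = ['F110A', 'F480G', 'K627V', 'N572W', 'P846I', 'Y20E']
Accumulating mutations along path to Lambda:
  At Mu: gained [] -> total []
  At Lambda: gained ['K627V', 'F480G'] -> total ['F480G', 'K627V']
Mutations(Lambda) = ['F480G', 'K627V']
Intersection: ['F110A', 'F480G', 'K627V', 'N572W', 'P846I', 'Y20E'] ∩ ['F480G', 'K627V'] = ['F480G', 'K627V']

Answer: F480G,K627V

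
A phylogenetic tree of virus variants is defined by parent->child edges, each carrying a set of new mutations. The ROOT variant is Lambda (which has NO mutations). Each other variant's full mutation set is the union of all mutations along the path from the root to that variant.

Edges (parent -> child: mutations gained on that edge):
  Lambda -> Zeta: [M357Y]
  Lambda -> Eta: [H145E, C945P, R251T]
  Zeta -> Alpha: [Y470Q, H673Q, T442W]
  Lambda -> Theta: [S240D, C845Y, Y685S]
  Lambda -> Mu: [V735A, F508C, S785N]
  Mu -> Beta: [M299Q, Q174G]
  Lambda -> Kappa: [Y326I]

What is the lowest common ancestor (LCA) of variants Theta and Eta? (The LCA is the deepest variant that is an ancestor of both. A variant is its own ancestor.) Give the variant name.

Answer: Lambda

Derivation:
Path from root to Theta: Lambda -> Theta
  ancestors of Theta: {Lambda, Theta}
Path from root to Eta: Lambda -> Eta
  ancestors of Eta: {Lambda, Eta}
Common ancestors: {Lambda}
Walk up from Eta: Eta (not in ancestors of Theta), Lambda (in ancestors of Theta)
Deepest common ancestor (LCA) = Lambda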